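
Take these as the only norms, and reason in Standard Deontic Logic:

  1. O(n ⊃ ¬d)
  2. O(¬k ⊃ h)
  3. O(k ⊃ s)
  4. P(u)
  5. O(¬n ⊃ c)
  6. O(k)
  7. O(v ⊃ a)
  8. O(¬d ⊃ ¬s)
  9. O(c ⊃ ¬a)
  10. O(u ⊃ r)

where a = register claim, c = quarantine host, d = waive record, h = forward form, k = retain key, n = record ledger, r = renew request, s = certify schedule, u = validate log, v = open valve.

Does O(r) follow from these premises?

Premise 10 is O(u ⊃ r), but O(u) is not derivable from the premises (the permission P(u) asserts only ¬O(¬u), not O(u)), so it does not yield O(r).
No other premise forces O(r). An ideal world satisfying every premise can still have r false, so O(r) is not derivable.

No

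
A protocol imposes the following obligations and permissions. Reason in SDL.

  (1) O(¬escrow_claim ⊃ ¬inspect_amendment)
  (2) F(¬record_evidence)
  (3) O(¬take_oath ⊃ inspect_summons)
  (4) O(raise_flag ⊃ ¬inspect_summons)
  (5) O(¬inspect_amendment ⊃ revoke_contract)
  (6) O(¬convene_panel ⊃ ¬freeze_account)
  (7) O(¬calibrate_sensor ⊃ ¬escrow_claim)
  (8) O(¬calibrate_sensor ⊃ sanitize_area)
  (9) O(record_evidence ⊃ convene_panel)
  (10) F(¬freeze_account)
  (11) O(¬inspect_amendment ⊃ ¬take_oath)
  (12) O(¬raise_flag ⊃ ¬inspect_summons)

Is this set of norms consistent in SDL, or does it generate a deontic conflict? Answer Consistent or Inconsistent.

Premise 6 is O(¬convene_panel ⊃ ¬freeze_account), but O(¬convene_panel) is not derivable from the premises, so it does not yield O(¬freeze_account).
So O(¬freeze_account) is not derivable, and the apparent clash with O(freeze_account) does not arise.
A world satisfying every obligation exists (e.g. calibrate_sensor=true, convene_panel=true, escrow_claim=true, freeze_account=true, inspect_amendment=true, inspect_summons=false, raise_flag=false, record_evidence=true, revoke_contract=false, sanitize_area=false, take_oath=true); no atom is both obligatory and forbidden, so the set is consistent.

Consistent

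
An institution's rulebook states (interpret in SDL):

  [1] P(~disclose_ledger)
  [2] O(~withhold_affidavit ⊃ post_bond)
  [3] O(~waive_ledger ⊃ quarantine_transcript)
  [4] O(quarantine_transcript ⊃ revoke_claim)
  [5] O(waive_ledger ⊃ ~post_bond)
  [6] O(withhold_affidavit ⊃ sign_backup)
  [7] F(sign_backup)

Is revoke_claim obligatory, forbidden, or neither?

Obligatory

Premise 7, F(sign_backup), is equivalent to O(~sign_backup).
The contrapositive of premise 6 (O(withhold_affidavit ⊃ sign_backup)) is O(~sign_backup ⊃ ~withhold_affidavit), and O(~sign_backup) is already established, so O(~withhold_affidavit).
With premise 2, O(~withhold_affidavit ⊃ post_bond), the K-axiom yields O(post_bond).
Premise 5 is O(waive_ledger ⊃ ~post_bond); contrapositively O(post_bond ⊃ ~waive_ledger). Since O(post_bond) holds, K gives O(~waive_ledger).
Premise 3 is O(~waive_ledger ⊃ quarantine_transcript); since O(~waive_ledger), deontic closure gives O(quarantine_transcript).
With premise 4, O(quarantine_transcript ⊃ revoke_claim), the K-axiom yields O(revoke_claim).
Premise 1 does not contribute to this derivation.
Hence revoke_claim is obligatory.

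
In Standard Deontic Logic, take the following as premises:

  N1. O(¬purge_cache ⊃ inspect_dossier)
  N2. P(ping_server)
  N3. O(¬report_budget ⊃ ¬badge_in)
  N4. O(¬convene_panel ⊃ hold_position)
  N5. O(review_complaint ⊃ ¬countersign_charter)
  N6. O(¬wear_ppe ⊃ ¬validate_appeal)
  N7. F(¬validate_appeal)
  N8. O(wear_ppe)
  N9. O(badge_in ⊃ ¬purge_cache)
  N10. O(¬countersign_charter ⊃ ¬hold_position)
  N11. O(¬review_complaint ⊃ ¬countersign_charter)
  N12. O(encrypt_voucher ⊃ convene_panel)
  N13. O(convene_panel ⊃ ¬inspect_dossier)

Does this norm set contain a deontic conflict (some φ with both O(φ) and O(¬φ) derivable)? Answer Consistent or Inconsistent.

Consistent

Premise 6 is O(¬wear_ppe ⊃ ¬validate_appeal), but O(¬wear_ppe) is not derivable from the premises, so it does not yield O(¬validate_appeal).
So O(¬validate_appeal) is not derivable, and the apparent clash with O(validate_appeal) does not arise.
A world satisfying every obligation exists (e.g. badge_in=false, convene_panel=true, countersign_charter=false, encrypt_voucher=false, hold_position=false, inspect_dossier=false, ping_server=false, purge_cache=true, report_budget=false, review_complaint=false, validate_appeal=true, wear_ppe=true); no atom is both obligatory and forbidden, so the set is consistent.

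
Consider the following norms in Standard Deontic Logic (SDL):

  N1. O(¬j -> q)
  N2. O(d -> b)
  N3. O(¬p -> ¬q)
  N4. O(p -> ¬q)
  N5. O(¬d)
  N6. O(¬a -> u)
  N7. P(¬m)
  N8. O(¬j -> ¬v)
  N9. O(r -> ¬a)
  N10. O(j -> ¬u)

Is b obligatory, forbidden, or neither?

Premise 2 is O(d -> b), but O(d) is not derivable from the premises, so it does not yield O(b).
No premise or chain of K-axiom applications forces O(b), and none forces O(¬b). So b is neither obligatory nor forbidden under these norms.

Neither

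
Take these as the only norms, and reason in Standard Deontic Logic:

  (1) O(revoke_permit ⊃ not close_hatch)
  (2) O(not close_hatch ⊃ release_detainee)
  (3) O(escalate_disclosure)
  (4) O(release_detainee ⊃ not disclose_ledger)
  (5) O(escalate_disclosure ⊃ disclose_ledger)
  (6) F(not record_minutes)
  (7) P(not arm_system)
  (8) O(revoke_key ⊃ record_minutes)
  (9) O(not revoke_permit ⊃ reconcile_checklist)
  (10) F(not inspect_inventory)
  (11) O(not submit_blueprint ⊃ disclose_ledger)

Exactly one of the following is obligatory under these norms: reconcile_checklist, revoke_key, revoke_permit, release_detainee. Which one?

Premise 3 states O(escalate_disclosure) outright.
Premise 5 is O(escalate_disclosure ⊃ disclose_ledger); since O(escalate_disclosure), deontic closure gives O(disclose_ledger).
Premise 4, O(release_detainee ⊃ not disclose_ledger), contraposes to O(disclose_ledger ⊃ not release_detainee); with O(disclose_ledger) we get O(not release_detainee).
Premise 2 is O(not close_hatch ⊃ release_detainee); contrapositively O(not release_detainee ⊃ close_hatch). Since O(not release_detainee) holds, K gives O(close_hatch).
Premise 1, O(revoke_permit ⊃ not close_hatch), contraposes to O(close_hatch ⊃ not revoke_permit); with O(close_hatch) we get O(not revoke_permit).
With premise 9, O(not revoke_permit ⊃ reconcile_checklist), the K-axiom yields O(reconcile_checklist).
So O(reconcile_checklist) holds — reconcile_checklist is obligatory. None of the other listed options is made obligatory by any chain of premises.

reconcile_checklist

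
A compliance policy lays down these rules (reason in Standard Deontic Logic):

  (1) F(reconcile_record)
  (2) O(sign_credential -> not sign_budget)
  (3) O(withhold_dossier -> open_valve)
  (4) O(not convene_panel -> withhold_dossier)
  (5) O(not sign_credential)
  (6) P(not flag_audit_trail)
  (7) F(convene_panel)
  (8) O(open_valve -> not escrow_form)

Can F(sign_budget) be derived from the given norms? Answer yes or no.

Premise 2 is O(sign_credential -> not sign_budget), but O(sign_credential) is not derivable from the premises, so it does not yield O(not sign_budget).
No other premise forces O(not sign_budget). An ideal world satisfying every premise can still have sign_budget true, so F(sign_budget) is not derivable.

No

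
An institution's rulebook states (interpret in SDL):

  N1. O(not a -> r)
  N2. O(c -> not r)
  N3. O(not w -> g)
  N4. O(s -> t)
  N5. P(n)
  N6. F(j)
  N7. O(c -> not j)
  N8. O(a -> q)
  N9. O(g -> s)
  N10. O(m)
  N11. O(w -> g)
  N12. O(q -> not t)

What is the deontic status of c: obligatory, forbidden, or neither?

Forbidden

By case analysis on w: premise 11 gives O(w -> g) and premise 3 gives O(not w -> g), so O(g) either way.
With premise 9, O(g -> s), the K-axiom yields O(s).
Premise 4 is O(s -> t); since O(s), deontic closure gives O(t).
Premise 12 is O(q -> not t); contrapositively O(t -> not q). Since O(t) holds, K gives O(not q).
The contrapositive of premise 8 (O(a -> q)) is O(not q -> not a), and O(not q) is already established, so O(not a).
Applying K to premise 1 (O(not a -> r)) and O(not a) yields O(r).
The contrapositive of premise 2 (O(c -> not r)) is O(r -> not c), and O(r) is already established, so O(not c).
Premises 5, 6, 7, 10 do not contribute to this derivation.
Thus O(not c), which is F(c): c is forbidden.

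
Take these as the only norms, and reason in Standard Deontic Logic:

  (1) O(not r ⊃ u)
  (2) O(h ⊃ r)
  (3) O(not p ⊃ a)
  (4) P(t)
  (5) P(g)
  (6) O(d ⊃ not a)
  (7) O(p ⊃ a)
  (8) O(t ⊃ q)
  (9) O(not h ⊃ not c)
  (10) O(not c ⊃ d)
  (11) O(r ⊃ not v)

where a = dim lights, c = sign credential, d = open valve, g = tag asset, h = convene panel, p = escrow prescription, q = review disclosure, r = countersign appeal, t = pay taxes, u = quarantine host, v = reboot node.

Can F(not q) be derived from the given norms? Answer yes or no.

Premise 8 is O(t ⊃ q), but O(t) is not derivable from the premises (the permission P(t) asserts only not O(not t), not O(t)), so it does not yield O(q).
No other premise forces O(q). An ideal world satisfying every premise can still have not q true, so F(not q) is not derivable.

No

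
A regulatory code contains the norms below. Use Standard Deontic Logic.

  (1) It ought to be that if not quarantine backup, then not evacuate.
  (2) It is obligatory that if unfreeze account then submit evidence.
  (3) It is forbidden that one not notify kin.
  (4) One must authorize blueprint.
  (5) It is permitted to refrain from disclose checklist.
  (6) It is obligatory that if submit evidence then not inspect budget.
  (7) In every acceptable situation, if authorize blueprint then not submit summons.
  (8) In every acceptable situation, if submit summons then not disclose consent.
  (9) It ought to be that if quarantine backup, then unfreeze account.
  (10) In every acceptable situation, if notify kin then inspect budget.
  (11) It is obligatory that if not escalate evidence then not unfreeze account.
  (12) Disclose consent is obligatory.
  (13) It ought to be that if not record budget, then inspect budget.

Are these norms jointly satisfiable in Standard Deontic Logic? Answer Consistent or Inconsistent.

Premise 8 is O(submit_summons → ¬disclose_consent), but O(submit_summons) is not derivable from the premises, so it does not yield O(¬disclose_consent).
So O(¬disclose_consent) is not derivable, and the apparent clash with O(disclose_consent) does not arise.
A world satisfying every obligation exists (e.g. authorize_blueprint=true, disclose_checklist=false, disclose_consent=true, escalate_evidence=false, evacuate=false, inspect_budget=true, notify_kin=true, quarantine_backup=false, record_budget=false, submit_evidence=false, submit_summons=false, unfreeze_account=false); no atom is both obligatory and forbidden, so the set is consistent.

Consistent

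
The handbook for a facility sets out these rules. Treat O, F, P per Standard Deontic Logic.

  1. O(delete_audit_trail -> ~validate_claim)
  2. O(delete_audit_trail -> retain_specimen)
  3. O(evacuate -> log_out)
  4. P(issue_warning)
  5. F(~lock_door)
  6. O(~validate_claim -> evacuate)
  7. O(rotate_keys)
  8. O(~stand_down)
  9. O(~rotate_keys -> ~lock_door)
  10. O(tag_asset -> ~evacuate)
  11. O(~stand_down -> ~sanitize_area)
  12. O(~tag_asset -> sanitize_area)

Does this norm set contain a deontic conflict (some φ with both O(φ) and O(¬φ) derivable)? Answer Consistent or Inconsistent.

Consistent

Premise 9 is O(~rotate_keys -> ~lock_door), but O(~rotate_keys) is not derivable from the premises, so it does not yield O(~lock_door).
So O(~lock_door) is not derivable, and the apparent clash with O(lock_door) does not arise.
A world satisfying every obligation exists (e.g. delete_audit_trail=false, evacuate=false, issue_warning=false, lock_door=true, log_out=false, retain_specimen=false, rotate_keys=true, sanitize_area=false, stand_down=false, tag_asset=true, validate_claim=true); no atom is both obligatory and forbidden, so the set is consistent.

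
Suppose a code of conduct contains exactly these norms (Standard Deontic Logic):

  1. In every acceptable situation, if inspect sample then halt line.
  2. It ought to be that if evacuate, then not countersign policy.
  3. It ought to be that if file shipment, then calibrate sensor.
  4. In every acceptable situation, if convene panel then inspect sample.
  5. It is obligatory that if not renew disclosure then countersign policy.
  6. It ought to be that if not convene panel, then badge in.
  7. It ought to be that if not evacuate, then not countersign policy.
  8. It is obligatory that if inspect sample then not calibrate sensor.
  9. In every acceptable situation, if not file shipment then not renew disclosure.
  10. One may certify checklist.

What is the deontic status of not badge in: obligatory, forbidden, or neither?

Premises 2 and 7 are O(evacuate → ¬countersign_policy) and O(¬evacuate → ¬countersign_policy); every ideal world satisfies evacuate or ¬evacuate, so in either case ¬countersign_policy holds — hence O(¬countersign_policy).
The contrapositive of premise 5 (O(¬renew_disclosure → countersign_policy)) is O(¬countersign_policy → renew_disclosure), and O(¬countersign_policy) is already established, so O(renew_disclosure).
Premise 9, O(¬file_shipment → ¬renew_disclosure), contraposes to O(renew_disclosure → file_shipment); with O(renew_disclosure) we get O(file_shipment).
From O(file_shipment) and premise 3, O(file_shipment → calibrate_sensor), we obtain O(calibrate_sensor).
Premise 8 is O(inspect_sample → ¬calibrate_sensor); contrapositively O(calibrate_sensor → ¬inspect_sample). Since O(calibrate_sensor) holds, K gives O(¬inspect_sample).
Premise 4, O(convene_panel → inspect_sample), contraposes to O(¬inspect_sample → ¬convene_panel); with O(¬inspect_sample) we get O(¬convene_panel).
With premise 6, O(¬convene_panel → badge_in), the K-axiom yields O(badge_in).
Premises 1, 10 do not contribute to this derivation.
Thus O(badge_in), which is F(¬badge_in): ¬badge_in is forbidden.

Forbidden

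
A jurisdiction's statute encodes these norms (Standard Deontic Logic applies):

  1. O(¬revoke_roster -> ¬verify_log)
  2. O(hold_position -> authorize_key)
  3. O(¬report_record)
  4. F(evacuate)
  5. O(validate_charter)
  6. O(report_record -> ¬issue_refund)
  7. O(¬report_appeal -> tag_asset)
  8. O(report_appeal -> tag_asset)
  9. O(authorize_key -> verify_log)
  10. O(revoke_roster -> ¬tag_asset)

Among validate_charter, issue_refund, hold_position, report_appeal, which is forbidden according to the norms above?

Premises 7 and 8 are O(¬report_appeal -> tag_asset) and O(report_appeal -> tag_asset); every ideal world satisfies ¬report_appeal or report_appeal, so in either case tag_asset holds — hence O(tag_asset).
The contrapositive of premise 10 (O(revoke_roster -> ¬tag_asset)) is O(tag_asset -> ¬revoke_roster), and O(tag_asset) is already established, so O(¬revoke_roster).
Premise 1 is O(¬revoke_roster -> ¬verify_log); since O(¬revoke_roster), deontic closure gives O(¬verify_log).
Premise 9 is O(authorize_key -> verify_log); contrapositively O(¬verify_log -> ¬authorize_key). Since O(¬verify_log) holds, K gives O(¬authorize_key).
The contrapositive of premise 2 (O(hold_position -> authorize_key)) is O(¬authorize_key -> ¬hold_position), and O(¬authorize_key) is already established, so O(¬hold_position).
So O(¬hold_position) holds, i.e. hold_position is forbidden. None of the other listed options is forbidden under the premises.

hold_position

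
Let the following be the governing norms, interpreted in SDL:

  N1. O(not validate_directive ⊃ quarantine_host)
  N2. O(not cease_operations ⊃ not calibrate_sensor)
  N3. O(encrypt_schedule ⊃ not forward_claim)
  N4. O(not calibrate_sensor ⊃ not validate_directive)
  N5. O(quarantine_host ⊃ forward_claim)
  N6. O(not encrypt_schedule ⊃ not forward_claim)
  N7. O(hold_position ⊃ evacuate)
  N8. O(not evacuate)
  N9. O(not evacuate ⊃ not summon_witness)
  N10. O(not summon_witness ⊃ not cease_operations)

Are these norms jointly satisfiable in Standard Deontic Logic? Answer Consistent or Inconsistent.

Inconsistent

Premises 6 and 3 are O(not encrypt_schedule ⊃ not forward_claim) and O(encrypt_schedule ⊃ not forward_claim); every ideal world satisfies not encrypt_schedule or encrypt_schedule, so in either case not forward_claim holds — hence O(not forward_claim).
Premise 5, O(quarantine_host ⊃ forward_claim), contraposes to O(not forward_claim ⊃ not quarantine_host); with O(not forward_claim) we get O(not quarantine_host).
The contrapositive of premise 1 (O(not validate_directive ⊃ quarantine_host)) is O(not quarantine_host ⊃ validate_directive), and O(not quarantine_host) is already established, so O(validate_directive).
Premise 4 is O(not calibrate_sensor ⊃ not validate_directive); contrapositively O(validate_directive ⊃ calibrate_sensor). Since O(validate_directive) holds, K gives O(calibrate_sensor).
Premise 2 is O(not cease_operations ⊃ not calibrate_sensor); contrapositively O(calibrate_sensor ⊃ cease_operations). Since O(calibrate_sensor) holds, K gives O(cease_operations).
Premise 10 is O(not summon_witness ⊃ not cease_operations); contrapositively O(cease_operations ⊃ summon_witness). Since O(cease_operations) holds, K gives O(summon_witness).
Premise 9, O(not evacuate ⊃ not summon_witness), contraposes to O(summon_witness ⊃ evacuate); with O(summon_witness) we get O(evacuate).
But premise 8 directly asserts O(not evacuate).
We now have both O(evacuate) and O(not evacuate) — evacuate is simultaneously obligatory and forbidden, violating the D-axiom.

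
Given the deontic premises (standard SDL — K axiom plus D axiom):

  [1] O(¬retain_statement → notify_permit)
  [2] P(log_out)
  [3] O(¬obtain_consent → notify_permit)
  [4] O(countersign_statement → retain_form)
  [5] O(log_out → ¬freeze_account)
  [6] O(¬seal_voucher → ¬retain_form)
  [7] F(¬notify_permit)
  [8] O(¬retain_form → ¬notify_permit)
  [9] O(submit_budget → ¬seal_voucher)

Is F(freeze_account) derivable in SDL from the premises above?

Premise 5 is O(log_out → ¬freeze_account), but O(log_out) is not derivable from the premises (the permission P(log_out) asserts only ¬O(¬log_out), not O(log_out)), so it does not yield O(¬freeze_account).
No other premise forces O(¬freeze_account). An ideal world satisfying every premise can still have freeze_account true, so F(freeze_account) is not derivable.

No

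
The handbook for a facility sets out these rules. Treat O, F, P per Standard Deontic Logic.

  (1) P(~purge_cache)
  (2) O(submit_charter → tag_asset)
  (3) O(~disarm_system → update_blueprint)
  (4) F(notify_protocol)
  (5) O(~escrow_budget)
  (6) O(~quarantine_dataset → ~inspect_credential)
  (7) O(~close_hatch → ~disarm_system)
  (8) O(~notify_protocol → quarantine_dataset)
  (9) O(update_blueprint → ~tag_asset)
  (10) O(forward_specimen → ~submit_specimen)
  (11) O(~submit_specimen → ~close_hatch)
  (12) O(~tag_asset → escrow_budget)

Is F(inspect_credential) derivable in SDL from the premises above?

Premise 6 is O(~quarantine_dataset → ~inspect_credential), but O(~quarantine_dataset) is not derivable from the premises, so it does not yield O(~inspect_credential).
No other premise forces O(~inspect_credential). An ideal world satisfying every premise can still have inspect_credential true, so F(inspect_credential) is not derivable.

No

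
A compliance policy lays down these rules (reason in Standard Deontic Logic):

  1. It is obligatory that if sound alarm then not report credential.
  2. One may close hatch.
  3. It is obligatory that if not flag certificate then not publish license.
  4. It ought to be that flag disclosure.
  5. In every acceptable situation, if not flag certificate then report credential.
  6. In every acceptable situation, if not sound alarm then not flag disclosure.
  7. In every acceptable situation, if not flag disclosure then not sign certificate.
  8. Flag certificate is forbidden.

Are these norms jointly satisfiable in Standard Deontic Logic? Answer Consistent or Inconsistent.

Inconsistent

Premise 4 states O(flag_disclosure) outright.
Premise 6, O(¬sound_alarm → ¬flag_disclosure), contraposes to O(flag_disclosure → sound_alarm); with O(flag_disclosure) we get O(sound_alarm).
From O(sound_alarm) and premise 1, O(sound_alarm → ¬report_credential), we obtain O(¬report_credential).
The contrapositive of premise 5 (O(¬flag_certificate → report_credential)) is O(¬report_credential → flag_certificate), and O(¬report_credential) is already established, so O(flag_certificate).
But premise 8, F(flag_certificate), means O(¬flag_certificate).
We now have both O(flag_certificate) and O(¬flag_certificate) — flag_certificate is simultaneously obligatory and forbidden, violating the D-axiom.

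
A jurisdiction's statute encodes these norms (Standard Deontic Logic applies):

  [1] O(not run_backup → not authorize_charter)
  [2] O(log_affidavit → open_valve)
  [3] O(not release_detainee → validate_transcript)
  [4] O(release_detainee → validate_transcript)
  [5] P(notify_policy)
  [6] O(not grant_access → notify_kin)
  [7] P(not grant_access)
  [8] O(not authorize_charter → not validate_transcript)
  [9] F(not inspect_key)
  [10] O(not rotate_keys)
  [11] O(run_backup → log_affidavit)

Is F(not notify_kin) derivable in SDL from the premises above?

Premise 6 is O(not grant_access → notify_kin), but O(not grant_access) is not derivable from the premises (the permission P(not grant_access) asserts only not O(grant_access), not O(not grant_access)), so it does not yield O(notify_kin).
No other premise forces O(notify_kin). An ideal world satisfying every premise can still have not notify_kin true, so F(not notify_kin) is not derivable.

No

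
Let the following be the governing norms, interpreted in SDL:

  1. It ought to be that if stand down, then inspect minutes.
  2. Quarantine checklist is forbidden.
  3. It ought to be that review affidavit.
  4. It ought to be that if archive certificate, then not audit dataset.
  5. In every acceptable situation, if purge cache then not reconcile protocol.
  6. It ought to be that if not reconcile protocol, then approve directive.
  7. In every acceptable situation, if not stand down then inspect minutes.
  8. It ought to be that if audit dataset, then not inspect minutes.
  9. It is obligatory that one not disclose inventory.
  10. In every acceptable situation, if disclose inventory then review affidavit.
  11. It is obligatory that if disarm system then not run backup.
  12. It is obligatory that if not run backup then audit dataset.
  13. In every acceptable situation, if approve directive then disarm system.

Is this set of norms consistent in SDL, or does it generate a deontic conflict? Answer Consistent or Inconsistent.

Consistent

Premise 10 is O(disclose_inventory → review_affidavit); even if O(review_affidavit) held, inferring O(disclose_inventory) would be affirming the consequent — invalid.
So O(disclose_inventory) is not derivable, and the apparent clash with O(¬disclose_inventory) does not arise.
A world satisfying every obligation exists (e.g. approve_directive=false, archive_certificate=false, audit_dataset=false, disarm_system=false, disclose_inventory=false, inspect_minutes=true, purge_cache=false, quarantine_checklist=false, reconcile_protocol=true, review_affidavit=true, run_backup=true, stand_down=false); no atom is both obligatory and forbidden, so the set is consistent.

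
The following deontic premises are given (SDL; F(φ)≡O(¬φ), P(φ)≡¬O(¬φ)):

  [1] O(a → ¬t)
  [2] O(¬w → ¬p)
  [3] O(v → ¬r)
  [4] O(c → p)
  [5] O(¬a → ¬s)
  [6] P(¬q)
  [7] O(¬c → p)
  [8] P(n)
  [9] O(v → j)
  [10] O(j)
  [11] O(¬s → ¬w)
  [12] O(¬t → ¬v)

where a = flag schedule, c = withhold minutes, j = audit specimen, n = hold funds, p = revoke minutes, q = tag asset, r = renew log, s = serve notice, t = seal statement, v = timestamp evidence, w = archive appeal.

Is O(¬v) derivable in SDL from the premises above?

Yes

By case analysis on c: premise 4 gives O(c → p) and premise 7 gives O(¬c → p), so O(p) either way.
Premise 2, O(¬w → ¬p), contraposes to O(p → w); with O(p) we get O(w).
Premise 11, O(¬s → ¬w), contraposes to O(w → s); with O(w) we get O(s).
Premise 5, O(¬a → ¬s), contraposes to O(s → a); with O(s) we get O(a).
Premise 1 is O(a → ¬t); since O(a), deontic closure gives O(¬t).
With premise 12, O(¬t → ¬v), the K-axiom yields O(¬v).
Premises 3, 6, 8, 9, 10 do not contribute to this derivation.
So O(¬v) follows.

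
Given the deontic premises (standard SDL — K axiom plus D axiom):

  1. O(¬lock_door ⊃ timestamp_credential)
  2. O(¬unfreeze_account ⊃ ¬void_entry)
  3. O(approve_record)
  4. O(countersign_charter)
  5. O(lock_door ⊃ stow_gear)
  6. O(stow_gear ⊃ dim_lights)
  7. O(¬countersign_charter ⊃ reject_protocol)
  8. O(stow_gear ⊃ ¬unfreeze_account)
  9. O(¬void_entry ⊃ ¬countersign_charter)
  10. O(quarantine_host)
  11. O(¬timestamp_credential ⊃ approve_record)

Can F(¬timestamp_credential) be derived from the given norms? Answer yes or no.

From premise 4 we have O(countersign_charter).
The contrapositive of premise 9 (O(¬void_entry ⊃ ¬countersign_charter)) is O(countersign_charter ⊃ void_entry), and O(countersign_charter) is already established, so O(void_entry).
Premise 2, O(¬unfreeze_account ⊃ ¬void_entry), contraposes to O(void_entry ⊃ unfreeze_account); with O(void_entry) we get O(unfreeze_account).
The contrapositive of premise 8 (O(stow_gear ⊃ ¬unfreeze_account)) is O(unfreeze_account ⊃ ¬stow_gear), and O(unfreeze_account) is already established, so O(¬stow_gear).
Premise 5, O(lock_door ⊃ stow_gear), contraposes to O(¬stow_gear ⊃ ¬lock_door); with O(¬stow_gear) we get O(¬lock_door).
From O(¬lock_door) and premise 1, O(¬lock_door ⊃ timestamp_credential), we obtain O(timestamp_credential).
Premises 3, 6, 7, 10, 11 do not contribute to this derivation.
So O(timestamp_credential) holds, i.e. F(¬timestamp_credential). The claim follows.

Yes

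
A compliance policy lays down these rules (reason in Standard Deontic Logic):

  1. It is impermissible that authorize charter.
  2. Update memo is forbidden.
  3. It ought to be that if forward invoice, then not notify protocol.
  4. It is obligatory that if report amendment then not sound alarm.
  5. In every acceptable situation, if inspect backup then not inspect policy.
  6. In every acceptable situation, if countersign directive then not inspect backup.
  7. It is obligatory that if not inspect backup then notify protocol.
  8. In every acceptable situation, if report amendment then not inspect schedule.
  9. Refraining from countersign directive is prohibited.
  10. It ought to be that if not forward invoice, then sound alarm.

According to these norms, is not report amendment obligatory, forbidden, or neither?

Premise 9 is F(¬countersign_directive), i.e. O(countersign_directive).
From O(countersign_directive) and premise 6, O(countersign_directive → ¬inspect_backup), we obtain O(¬inspect_backup).
From O(¬inspect_backup) and premise 7, O(¬inspect_backup → notify_protocol), we obtain O(notify_protocol).
The contrapositive of premise 3 (O(forward_invoice → ¬notify_protocol)) is O(notify_protocol → ¬forward_invoice), and O(notify_protocol) is already established, so O(¬forward_invoice).
Premise 10 is O(¬forward_invoice → sound_alarm); since O(¬forward_invoice), deontic closure gives O(sound_alarm).
The contrapositive of premise 4 (O(report_amendment → ¬sound_alarm)) is O(sound_alarm → ¬report_amendment), and O(sound_alarm) is already established, so O(¬report_amendment).
Premises 1, 2, 5, 8 do not contribute to this derivation.
Hence ¬report_amendment is obligatory.

Obligatory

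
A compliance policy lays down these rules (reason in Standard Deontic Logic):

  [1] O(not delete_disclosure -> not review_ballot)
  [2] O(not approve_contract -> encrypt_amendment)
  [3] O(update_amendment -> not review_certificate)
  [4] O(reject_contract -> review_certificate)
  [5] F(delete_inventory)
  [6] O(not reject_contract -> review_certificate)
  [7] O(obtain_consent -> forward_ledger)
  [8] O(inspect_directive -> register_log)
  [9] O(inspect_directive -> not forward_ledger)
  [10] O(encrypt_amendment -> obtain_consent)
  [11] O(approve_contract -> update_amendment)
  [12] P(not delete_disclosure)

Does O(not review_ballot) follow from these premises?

Premise 1 is O(not delete_disclosure -> not review_ballot), but O(not delete_disclosure) is not derivable from the premises (the permission P(not delete_disclosure) asserts only not O(delete_disclosure), not O(not delete_disclosure)), so it does not yield O(not review_ballot).
No other premise forces O(not review_ballot). An ideal world satisfying every premise can still have not review_ballot false, so O(not review_ballot) is not derivable.

No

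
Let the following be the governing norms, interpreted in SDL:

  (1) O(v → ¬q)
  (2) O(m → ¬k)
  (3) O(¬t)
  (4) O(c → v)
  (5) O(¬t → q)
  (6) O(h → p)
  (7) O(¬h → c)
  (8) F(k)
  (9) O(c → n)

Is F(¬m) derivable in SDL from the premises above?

Premise 2 is O(m → ¬k); even if O(¬k) held, inferring O(m) would be affirming the consequent — invalid.
No other premise forces O(m). An ideal world satisfying every premise can still have ¬m true, so F(¬m) is not derivable.

No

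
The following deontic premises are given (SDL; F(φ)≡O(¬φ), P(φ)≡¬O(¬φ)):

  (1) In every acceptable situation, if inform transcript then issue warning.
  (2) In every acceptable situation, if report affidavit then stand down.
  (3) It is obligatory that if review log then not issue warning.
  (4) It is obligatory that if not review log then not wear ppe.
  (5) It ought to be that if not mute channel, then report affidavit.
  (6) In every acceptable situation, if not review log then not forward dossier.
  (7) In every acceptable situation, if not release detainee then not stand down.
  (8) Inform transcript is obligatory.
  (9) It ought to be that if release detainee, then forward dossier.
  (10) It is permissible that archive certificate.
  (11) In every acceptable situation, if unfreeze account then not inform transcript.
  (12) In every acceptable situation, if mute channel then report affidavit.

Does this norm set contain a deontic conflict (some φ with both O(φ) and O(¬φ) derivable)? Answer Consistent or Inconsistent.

Premises 12 and 5 cover both cases: O(mute_channel → report_affidavit) and O(¬mute_channel → report_affidavit). Since mute_channel ∨ ¬mute_channel is a tautology, O(report_affidavit) follows.
From O(report_affidavit) and premise 2, O(report_affidavit → stand_down), we obtain O(stand_down).
Premise 7 is O(¬release_detainee → ¬stand_down); contrapositively O(stand_down → release_detainee). Since O(stand_down) holds, K gives O(release_detainee).
Premise 9 is O(release_detainee → forward_dossier); since O(release_detainee), deontic closure gives O(forward_dossier).
Premise 6 is O(¬review_log → ¬forward_dossier); contrapositively O(forward_dossier → review_log). Since O(forward_dossier) holds, K gives O(review_log).
With premise 3, O(review_log → ¬issue_warning), the K-axiom yields O(¬issue_warning).
The contrapositive of premise 1 (O(inform_transcript → issue_warning)) is O(¬issue_warning → ¬inform_transcript), and O(¬issue_warning) is already established, so O(¬inform_transcript).
Yet premise 8 states O(inform_transcript).
We now have both O(¬inform_transcript) and O(inform_transcript) — inform_transcript is simultaneously obligatory and forbidden, violating the D-axiom.

Inconsistent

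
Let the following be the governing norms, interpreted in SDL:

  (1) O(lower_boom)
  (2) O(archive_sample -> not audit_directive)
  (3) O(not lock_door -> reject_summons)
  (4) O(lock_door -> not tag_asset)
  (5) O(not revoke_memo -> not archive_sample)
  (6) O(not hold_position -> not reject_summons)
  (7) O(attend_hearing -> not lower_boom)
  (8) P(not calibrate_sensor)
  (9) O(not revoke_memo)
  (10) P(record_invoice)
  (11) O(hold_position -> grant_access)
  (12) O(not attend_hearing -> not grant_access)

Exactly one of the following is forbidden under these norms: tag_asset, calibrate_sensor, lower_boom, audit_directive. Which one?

From premise 1 we have O(lower_boom).
Premise 7, O(attend_hearing -> not lower_boom), contraposes to O(lower_boom -> not attend_hearing); with O(lower_boom) we get O(not attend_hearing).
Applying K to premise 12 (O(not attend_hearing -> not grant_access)) and O(not attend_hearing) yields O(not grant_access).
The contrapositive of premise 11 (O(hold_position -> grant_access)) is O(not grant_access -> not hold_position), and O(not grant_access) is already established, so O(not hold_position).
Applying K to premise 6 (O(not hold_position -> not reject_summons)) and O(not hold_position) yields O(not reject_summons).
Premise 3 is O(not lock_door -> reject_summons); contrapositively O(not reject_summons -> lock_door). Since O(not reject_summons) holds, K gives O(lock_door).
From O(lock_door) and premise 4, O(lock_door -> not tag_asset), we obtain O(not tag_asset).
So O(not tag_asset) holds, i.e. tag_asset is forbidden. None of the other listed options is forbidden under the premises.

tag_asset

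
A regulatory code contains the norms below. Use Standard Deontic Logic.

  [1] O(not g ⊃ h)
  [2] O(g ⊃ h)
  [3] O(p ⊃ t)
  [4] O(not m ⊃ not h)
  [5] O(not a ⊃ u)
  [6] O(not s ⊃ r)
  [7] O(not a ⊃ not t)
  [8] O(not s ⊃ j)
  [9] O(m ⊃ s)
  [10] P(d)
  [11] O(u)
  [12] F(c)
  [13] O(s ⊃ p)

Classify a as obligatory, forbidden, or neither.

Obligatory

Premises 1 and 2 are O(not g ⊃ h) and O(g ⊃ h); every ideal world satisfies not g or g, so in either case h holds — hence O(h).
Premise 4 is O(not m ⊃ not h); contrapositively O(h ⊃ m). Since O(h) holds, K gives O(m).
From O(m) and premise 9, O(m ⊃ s), we obtain O(s).
With premise 13, O(s ⊃ p), the K-axiom yields O(p).
With premise 3, O(p ⊃ t), the K-axiom yields O(t).
Premise 7 is O(not a ⊃ not t); contrapositively O(t ⊃ a). Since O(t) holds, K gives O(a).
Premises 5, 6, 8, 10, 11, 12 do not contribute to this derivation.
Hence a is obligatory.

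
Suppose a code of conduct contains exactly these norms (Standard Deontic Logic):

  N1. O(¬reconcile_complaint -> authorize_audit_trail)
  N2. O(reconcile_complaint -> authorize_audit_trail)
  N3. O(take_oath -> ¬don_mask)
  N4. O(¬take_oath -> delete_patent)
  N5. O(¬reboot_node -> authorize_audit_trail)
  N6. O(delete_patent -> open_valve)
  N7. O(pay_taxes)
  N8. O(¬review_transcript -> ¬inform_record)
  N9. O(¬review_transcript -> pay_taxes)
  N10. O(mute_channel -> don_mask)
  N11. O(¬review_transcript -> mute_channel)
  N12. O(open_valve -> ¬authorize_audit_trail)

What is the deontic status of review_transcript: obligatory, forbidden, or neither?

Obligatory

Premises 2 and 1 are O(reconcile_complaint -> authorize_audit_trail) and O(¬reconcile_complaint -> authorize_audit_trail); every ideal world satisfies reconcile_complaint or ¬reconcile_complaint, so in either case authorize_audit_trail holds — hence O(authorize_audit_trail).
Premise 12 is O(open_valve -> ¬authorize_audit_trail); contrapositively O(authorize_audit_trail -> ¬open_valve). Since O(authorize_audit_trail) holds, K gives O(¬open_valve).
The contrapositive of premise 6 (O(delete_patent -> open_valve)) is O(¬open_valve -> ¬delete_patent), and O(¬open_valve) is already established, so O(¬delete_patent).
Premise 4, O(¬take_oath -> delete_patent), contraposes to O(¬delete_patent -> take_oath); with O(¬delete_patent) we get O(take_oath).
Applying K to premise 3 (O(take_oath -> ¬don_mask)) and O(take_oath) yields O(¬don_mask).
The contrapositive of premise 10 (O(mute_channel -> don_mask)) is O(¬don_mask -> ¬mute_channel), and O(¬don_mask) is already established, so O(¬mute_channel).
Premise 11, O(¬review_transcript -> mute_channel), contraposes to O(¬mute_channel -> review_transcript); with O(¬mute_channel) we get O(review_transcript).
Premises 5, 7, 8, 9 do not contribute to this derivation.
Hence review_transcript is obligatory.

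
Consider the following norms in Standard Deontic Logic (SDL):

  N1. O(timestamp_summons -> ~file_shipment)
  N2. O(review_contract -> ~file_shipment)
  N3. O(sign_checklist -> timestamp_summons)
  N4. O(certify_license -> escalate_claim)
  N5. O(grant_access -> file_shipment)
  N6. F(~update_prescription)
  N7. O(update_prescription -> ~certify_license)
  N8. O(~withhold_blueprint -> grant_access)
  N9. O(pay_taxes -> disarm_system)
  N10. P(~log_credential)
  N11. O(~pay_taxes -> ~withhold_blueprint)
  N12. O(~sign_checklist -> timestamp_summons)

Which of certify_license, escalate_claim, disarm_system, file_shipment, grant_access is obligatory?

By case analysis on sign_checklist: premise 3 gives O(sign_checklist -> timestamp_summons) and premise 12 gives O(~sign_checklist -> timestamp_summons), so O(timestamp_summons) either way.
With premise 1, O(timestamp_summons -> ~file_shipment), the K-axiom yields O(~file_shipment).
Premise 5 is O(grant_access -> file_shipment); contrapositively O(~file_shipment -> ~grant_access). Since O(~file_shipment) holds, K gives O(~grant_access).
Premise 8 is O(~withhold_blueprint -> grant_access); contrapositively O(~grant_access -> withhold_blueprint). Since O(~grant_access) holds, K gives O(withhold_blueprint).
Premise 11 is O(~pay_taxes -> ~withhold_blueprint); contrapositively O(withhold_blueprint -> pay_taxes). Since O(withhold_blueprint) holds, K gives O(pay_taxes).
Premise 9 is O(pay_taxes -> disarm_system); since O(pay_taxes), deontic closure gives O(disarm_system).
So O(disarm_system) holds — disarm_system is obligatory. None of the other listed options is made obligatory by any chain of premises.

disarm_system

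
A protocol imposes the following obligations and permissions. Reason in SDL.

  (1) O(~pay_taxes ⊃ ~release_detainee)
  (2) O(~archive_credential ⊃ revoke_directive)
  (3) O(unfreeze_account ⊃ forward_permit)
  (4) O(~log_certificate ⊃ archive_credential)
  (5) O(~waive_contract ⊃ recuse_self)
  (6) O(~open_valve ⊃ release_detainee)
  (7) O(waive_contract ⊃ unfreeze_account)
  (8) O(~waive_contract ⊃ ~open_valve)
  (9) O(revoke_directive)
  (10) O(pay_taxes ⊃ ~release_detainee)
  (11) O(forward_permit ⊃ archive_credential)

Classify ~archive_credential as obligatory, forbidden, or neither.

Premises 1 and 10 are O(~pay_taxes ⊃ ~release_detainee) and O(pay_taxes ⊃ ~release_detainee); every ideal world satisfies ~pay_taxes or pay_taxes, so in either case ~release_detainee holds — hence O(~release_detainee).
Premise 6, O(~open_valve ⊃ release_detainee), contraposes to O(~release_detainee ⊃ open_valve); with O(~release_detainee) we get O(open_valve).
Premise 8, O(~waive_contract ⊃ ~open_valve), contraposes to O(open_valve ⊃ waive_contract); with O(open_valve) we get O(waive_contract).
With premise 7, O(waive_contract ⊃ unfreeze_account), the K-axiom yields O(unfreeze_account).
Premise 3 is O(unfreeze_account ⊃ forward_permit); since O(unfreeze_account), deontic closure gives O(forward_permit).
Premise 11 is O(forward_permit ⊃ archive_credential); since O(forward_permit), deontic closure gives O(archive_credential).
Premises 2, 4, 5, 9 do not contribute to this derivation.
Thus O(archive_credential), which is F(~archive_credential): ~archive_credential is forbidden.

Forbidden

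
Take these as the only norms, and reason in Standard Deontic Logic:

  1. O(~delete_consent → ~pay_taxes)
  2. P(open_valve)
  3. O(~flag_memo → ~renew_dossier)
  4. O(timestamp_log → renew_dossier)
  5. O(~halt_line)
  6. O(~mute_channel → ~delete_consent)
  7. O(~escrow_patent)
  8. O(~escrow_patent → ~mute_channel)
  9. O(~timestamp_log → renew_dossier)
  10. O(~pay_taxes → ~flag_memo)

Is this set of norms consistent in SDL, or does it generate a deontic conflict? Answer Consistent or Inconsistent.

Inconsistent

Premises 9 and 4 are O(~timestamp_log → renew_dossier) and O(timestamp_log → renew_dossier); every ideal world satisfies ~timestamp_log or timestamp_log, so in either case renew_dossier holds — hence O(renew_dossier).
Premise 3 is O(~flag_memo → ~renew_dossier); contrapositively O(renew_dossier → flag_memo). Since O(renew_dossier) holds, K gives O(flag_memo).
Premise 10 is O(~pay_taxes → ~flag_memo); contrapositively O(flag_memo → pay_taxes). Since O(flag_memo) holds, K gives O(pay_taxes).
The contrapositive of premise 1 (O(~delete_consent → ~pay_taxes)) is O(pay_taxes → delete_consent), and O(pay_taxes) is already established, so O(delete_consent).
Premise 6 is O(~mute_channel → ~delete_consent); contrapositively O(delete_consent → mute_channel). Since O(delete_consent) holds, K gives O(mute_channel).
Premise 8, O(~escrow_patent → ~mute_channel), contraposes to O(mute_channel → escrow_patent); with O(mute_channel) we get O(escrow_patent).
Yet premise 7 states O(~escrow_patent).
We now have both O(escrow_patent) and O(~escrow_patent) — escrow_patent is simultaneously obligatory and forbidden, violating the D-axiom.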